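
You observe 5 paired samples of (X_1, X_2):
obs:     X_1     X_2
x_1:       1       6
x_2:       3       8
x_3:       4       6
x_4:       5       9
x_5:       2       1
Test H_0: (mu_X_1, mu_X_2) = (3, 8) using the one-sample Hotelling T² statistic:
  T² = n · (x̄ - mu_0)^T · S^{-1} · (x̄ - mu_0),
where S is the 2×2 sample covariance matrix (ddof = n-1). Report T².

Step 1 — sample mean vector:
  mean(X_1) = (1 + 3 + 4 + 5 + 2) / 5 = 15/5 = 3
  mean(X_2) = (6 + 8 + 6 + 9 + 1) / 5 = 30/5 = 6
  x̄ = (3, 6),  deviation x̄ - mu_0 = (3, 6) - (3, 8) = (0, -2).

Step 2 — sample covariance matrix, S[i,j] = (1/(n-1)) · Σ_k (x_{k,i} - mean_i) · (x_{k,j} - mean_j), divisor n-1 = 4:
  S[X_1,X_1] = ((-2)·(-2) + (0)·(0) + (1)·(1) + (2)·(2) + (-1)·(-1)) / 4 = 10/4 = 2.5
  S[X_1,X_2] = ((-2)·(0) + (0)·(2) + (1)·(0) + (2)·(3) + (-1)·(-5)) / 4 = 11/4 = 2.75
  S[X_2,X_2] = ((0)·(0) + (2)·(2) + (0)·(0) + (3)·(3) + (-5)·(-5)) / 4 = 38/4 = 9.5
  S = [[2.5, 2.75],
 [2.75, 9.5]].

Step 3 — invert S. det(S) = 2.5·9.5 - (2.75)² = 16.1875.
  S^{-1} = (1/det) · [[d, -b], [-b, a]] = [[0.5869, -0.1699],
 [-0.1699, 0.1544]].

Step 4 — quadratic form (x̄ - mu_0)^T · S^{-1} · (x̄ - mu_0):
  S^{-1} · (x̄ - mu_0) = (0.3398, -0.3089),
  (x̄ - mu_0)^T · [...] = (0)·(0.3398) + (-2)·(-0.3089) = 0.6178.

Step 5 — scale by n: T² = 5 · 0.6178 = 3.0888.

T² ≈ 3.0888


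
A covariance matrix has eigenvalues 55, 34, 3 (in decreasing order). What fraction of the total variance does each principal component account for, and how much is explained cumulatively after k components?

Step 1 — total variance = trace(Sigma) = Σ λ_i = 55 + 34 + 3 = 92.

Step 2 — fraction explained by component i = λ_i / Σ λ:
  PC1: 55/92 = 0.5978
  PC2: 34/92 = 0.3696
  PC3: 3/92 = 0.0326

Step 3 — cumulative fraction after k components = (λ_1 + ... + λ_k) / Σ λ:
  k = 1: 55/92 = 0.5978
  k = 2: (55 + 34)/92 = 89/92 = 0.9674
  k = 3: (55 + 34 + 3)/92 = 92/92 = 1

Summary (fraction, with percent):

explained: PC1 0.5978 (59.78%), PC2 0.3696 (36.96%), PC3 0.0326 (3.26%);  cumulative: 0.5978, 0.9674, 1


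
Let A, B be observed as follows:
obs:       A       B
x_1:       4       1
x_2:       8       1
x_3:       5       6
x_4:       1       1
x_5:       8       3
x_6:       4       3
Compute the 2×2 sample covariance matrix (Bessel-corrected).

Step 1 — column means:
  mean(A) = (4 + 8 + 5 + 1 + 8 + 4) / 6 = 30/6 = 5
  mean(B) = (1 + 1 + 6 + 1 + 3 + 3) / 6 = 15/6 = 2.5

Step 2 — sample covariance S[i,j] = (1/(n-1)) · Σ_k (x_{k,i} - mean_i) · (x_{k,j} - mean_j), with n-1 = 5.
  S[A,A] = ((-1)·(-1) + (3)·(3) + (0)·(0) + (-4)·(-4) + (3)·(3) + (-1)·(-1)) / 5 = 36/5 = 7.2
  S[A,B] = ((-1)·(-1.5) + (3)·(-1.5) + (0)·(3.5) + (-4)·(-1.5) + (3)·(0.5) + (-1)·(0.5)) / 5 = 4/5 = 0.8
  S[B,B] = ((-1.5)·(-1.5) + (-1.5)·(-1.5) + (3.5)·(3.5) + (-1.5)·(-1.5) + (0.5)·(0.5) + (0.5)·(0.5)) / 5 = 19.5/5 = 3.9

S is symmetric (S[j,i] = S[i,j]). Assembling:

S = [[7.2, 0.8],
 [0.8, 3.9]]


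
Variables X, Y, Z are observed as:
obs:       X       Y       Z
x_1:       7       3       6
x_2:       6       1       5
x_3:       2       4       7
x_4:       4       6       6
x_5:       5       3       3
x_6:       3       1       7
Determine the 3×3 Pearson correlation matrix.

Step 1 — column means:
  mean(X) = (7 + 6 + 2 + 4 + 5 + 3) / 6 = 27/6 = 4.5
  mean(Y) = (3 + 1 + 4 + 6 + 3 + 1) / 6 = 18/6 = 3
  mean(Z) = (6 + 5 + 7 + 6 + 3 + 7) / 6 = 34/6 = 5.6667

Step 2 — sample variances and covariances s[i,j] = (1/(n-1)) · Σ_k (x_{k,i} - mean_i) · (x_{k,j} - mean_j), with n-1 = 5:
  s[X,X] = ((2.5)·(2.5) + (1.5)·(1.5) + (-2.5)·(-2.5) + (-0.5)·(-0.5) + (0.5)·(0.5) + (-1.5)·(-1.5)) / 5 = 17.5/5 = 3.5
  s[X,Y] = ((2.5)·(0) + (1.5)·(-2) + (-2.5)·(1) + (-0.5)·(3) + (0.5)·(0) + (-1.5)·(-2)) / 5 = -4/5 = -0.8
  s[X,Z] = ((2.5)·(0.3333) + (1.5)·(-0.6667) + (-2.5)·(1.3333) + (-0.5)·(0.3333) + (0.5)·(-2.6667) + (-1.5)·(1.3333)) / 5 = -7/5 = -1.4
  s[Y,Y] = ((0)·(0) + (-2)·(-2) + (1)·(1) + (3)·(3) + (0)·(0) + (-2)·(-2)) / 5 = 18/5 = 3.6
  s[Y,Z] = ((0)·(0.3333) + (-2)·(-0.6667) + (1)·(1.3333) + (3)·(0.3333) + (0)·(-2.6667) + (-2)·(1.3333)) / 5 = 1/5 = 0.2
  s[Z,Z] = ((0.3333)·(0.3333) + (-0.6667)·(-0.6667) + (1.3333)·(1.3333) + (0.3333)·(0.3333) + (-2.6667)·(-2.6667) + (1.3333)·(1.3333)) / 5 = 11.3333/5 = 2.2667
  Sample standard deviations s_i = √(s[i,i]):
  s(X) = √(3.5) = 1.8708
  s(Y) = √(3.6) = 1.8974
  s(Z) = √(2.2667) = 1.5055

Step 3 — r_{ij} = s_{ij} / (s_i · s_j):
  r[X,X] = 1 (diagonal).
  r[X,Y] = -0.8 / (1.8708 · 1.8974) = -0.8 / 3.5496 = -0.2254
  r[X,Z] = -1.4 / (1.8708 · 1.5055) = -1.4 / 2.8166 = -0.4971
  r[Y,Y] = 1 (diagonal).
  r[Y,Z] = 0.2 / (1.8974 · 1.5055) = 0.2 / 2.8566 = 0.07
  r[Z,Z] = 1 (diagonal).

R is symmetric with unit diagonal. Assembling:

R = [[1, -0.2254, -0.4971],
 [-0.2254, 1, 0.07],
 [-0.4971, 0.07, 1]]


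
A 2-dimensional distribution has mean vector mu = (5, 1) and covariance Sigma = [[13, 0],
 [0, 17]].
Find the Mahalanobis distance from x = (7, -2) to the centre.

Step 1 — centre the observation: (x - mu) = (2, -3).

Step 2 — invert Sigma. det(Sigma) = 13·17 - (0)² = 221.
  Sigma^{-1} = (1/det) · [[d, -b], [-b, a]] = [[0.0769, 0],
 [0, 0.0588]].

Step 3 — form the quadratic (x - mu)^T · Sigma^{-1} · (x - mu):
  Sigma^{-1} · (x - mu) = (0.1538, -0.1765).
  (x - mu)^T · [Sigma^{-1} · (x - mu)] = (2)·(0.1538) + (-3)·(-0.1765) = 0.8371.

Step 4 — take square root: d = √(0.8371) ≈ 0.9149.

d(x, mu) = √(0.8371) ≈ 0.9149


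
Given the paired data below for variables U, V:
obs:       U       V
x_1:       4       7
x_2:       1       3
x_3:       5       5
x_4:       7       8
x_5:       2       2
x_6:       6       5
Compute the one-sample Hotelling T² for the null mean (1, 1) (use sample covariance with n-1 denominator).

Step 1 — sample mean vector:
  mean(U) = (4 + 1 + 5 + 7 + 2 + 6) / 6 = 25/6 = 4.1667
  mean(V) = (7 + 3 + 5 + 8 + 2 + 5) / 6 = 30/6 = 5
  x̄ = (4.1667, 5),  deviation x̄ - mu_0 = (4.1667, 5) - (1, 1) = (3.1667, 4).

Step 2 — sample covariance matrix, S[i,j] = (1/(n-1)) · Σ_k (x_{k,i} - mean_i) · (x_{k,j} - mean_j), divisor n-1 = 5:
  S[U,U] = ((-0.1667)·(-0.1667) + (-3.1667)·(-3.1667) + (0.8333)·(0.8333) + (2.8333)·(2.8333) + (-2.1667)·(-2.1667) + (1.8333)·(1.8333)) / 5 = 26.8333/5 = 5.3667
  S[U,V] = ((-0.1667)·(2) + (-3.1667)·(-2) + (0.8333)·(0) + (2.8333)·(3) + (-2.1667)·(-3) + (1.8333)·(0)) / 5 = 21/5 = 4.2
  S[V,V] = ((2)·(2) + (-2)·(-2) + (0)·(0) + (3)·(3) + (-3)·(-3) + (0)·(0)) / 5 = 26/5 = 5.2
  S = [[5.3667, 4.2],
 [4.2, 5.2]].

Step 3 — invert S. det(S) = 5.3667·5.2 - (4.2)² = 10.2667.
  S^{-1} = (1/det) · [[d, -b], [-b, a]] = [[0.5065, -0.4091],
 [-0.4091, 0.5227]].

Step 4 — quadratic form (x̄ - mu_0)^T · S^{-1} · (x̄ - mu_0):
  S^{-1} · (x̄ - mu_0) = (-0.0325, 0.7955),
  (x̄ - mu_0)^T · [...] = (3.1667)·(-0.0325) + (4)·(0.7955) = 3.079.

Step 5 — scale by n: T² = 6 · 3.079 = 18.474.

T² ≈ 18.474


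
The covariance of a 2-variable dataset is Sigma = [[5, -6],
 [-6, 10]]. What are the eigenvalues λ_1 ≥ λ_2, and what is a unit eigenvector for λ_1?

Step 1 — characteristic polynomial of 2×2 Sigma:
  det(Sigma - λI) = λ² - trace · λ + det = 0.
  trace = 5 + 10 = 15, det = 5·10 - (-6)² = 14.
Step 2 — discriminant:
  Δ = trace² - 4·det = 225 - 56 = 169.
Step 3 — eigenvalues:
  λ = (trace ± √Δ)/2 = (15 ± 13)/2,
  λ_1 = 14,  λ_2 = 1.

Step 4 — unit eigenvector for λ_1: solve (Sigma - λ_1 I)v = 0. First row:
  (5 - 14)·v_x + (-6)·v_y = 0, i.e. (-9)·v_x + (-6)·v_y = 0,
  so v ∝ (b, λ_1 - a) = (-6, 9); multiply by -1 so the first entry is positive: u = (6, -9).
  ||u|| = √((6)² + (-9)²) = √(117) ≈ 10.8167,
  v_1 = u/||u|| ≈ (0.5547, -0.8321) (||v_1|| = 1).

λ_1 = 14,  λ_2 = 1;  v_1 ≈ (0.5547, -0.8321)


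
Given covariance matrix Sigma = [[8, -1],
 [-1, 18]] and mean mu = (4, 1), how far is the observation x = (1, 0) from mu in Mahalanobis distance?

Step 1 — centre the observation: (x - mu) = (-3, -1).

Step 2 — invert Sigma. det(Sigma) = 8·18 - (-1)² = 143.
  Sigma^{-1} = (1/det) · [[d, -b], [-b, a]] = [[0.1259, 0.007],
 [0.007, 0.0559]].

Step 3 — form the quadratic (x - mu)^T · Sigma^{-1} · (x - mu):
  Sigma^{-1} · (x - mu) = (-0.3846, -0.0769).
  (x - mu)^T · [Sigma^{-1} · (x - mu)] = (-3)·(-0.3846) + (-1)·(-0.0769) = 1.2308.

Step 4 — take square root: d = √(1.2308) ≈ 1.1094.

d(x, mu) = √(1.2308) ≈ 1.1094


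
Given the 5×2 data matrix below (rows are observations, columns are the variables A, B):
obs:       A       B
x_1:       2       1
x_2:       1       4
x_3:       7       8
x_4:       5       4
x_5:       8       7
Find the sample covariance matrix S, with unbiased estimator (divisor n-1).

Step 1 — column means:
  mean(A) = (2 + 1 + 7 + 5 + 8) / 5 = 23/5 = 4.6
  mean(B) = (1 + 4 + 8 + 4 + 7) / 5 = 24/5 = 4.8

Step 2 — sample covariance S[i,j] = (1/(n-1)) · Σ_k (x_{k,i} - mean_i) · (x_{k,j} - mean_j), with n-1 = 4.
  S[A,A] = ((-2.6)·(-2.6) + (-3.6)·(-3.6) + (2.4)·(2.4) + (0.4)·(0.4) + (3.4)·(3.4)) / 4 = 37.2/4 = 9.3
  S[A,B] = ((-2.6)·(-3.8) + (-3.6)·(-0.8) + (2.4)·(3.2) + (0.4)·(-0.8) + (3.4)·(2.2)) / 4 = 27.6/4 = 6.9
  S[B,B] = ((-3.8)·(-3.8) + (-0.8)·(-0.8) + (3.2)·(3.2) + (-0.8)·(-0.8) + (2.2)·(2.2)) / 4 = 30.8/4 = 7.7

S is symmetric (S[j,i] = S[i,j]). Assembling:

S = [[9.3, 6.9],
 [6.9, 7.7]]


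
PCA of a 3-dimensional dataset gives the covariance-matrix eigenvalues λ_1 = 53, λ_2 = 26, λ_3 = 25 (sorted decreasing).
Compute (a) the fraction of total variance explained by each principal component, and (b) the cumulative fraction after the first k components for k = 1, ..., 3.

Step 1 — total variance = trace(Sigma) = Σ λ_i = 53 + 26 + 25 = 104.

Step 2 — fraction explained by component i = λ_i / Σ λ:
  PC1: 53/104 = 0.5096
  PC2: 26/104 = 0.25
  PC3: 25/104 = 0.2404

Step 3 — cumulative fraction after k components = (λ_1 + ... + λ_k) / Σ λ:
  k = 1: 53/104 = 0.5096
  k = 2: (53 + 26)/104 = 79/104 = 0.7596
  k = 3: (53 + 26 + 25)/104 = 104/104 = 1

Summary (fraction, with percent):

explained: PC1 0.5096 (50.96%), PC2 0.25 (25%), PC3 0.2404 (24.04%);  cumulative: 0.5096, 0.7596, 1


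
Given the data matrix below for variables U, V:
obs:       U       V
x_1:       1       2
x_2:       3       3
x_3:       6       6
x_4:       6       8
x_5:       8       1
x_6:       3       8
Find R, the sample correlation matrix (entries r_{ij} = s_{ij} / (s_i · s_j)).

Step 1 — column means:
  mean(U) = (1 + 3 + 6 + 6 + 8 + 3) / 6 = 27/6 = 4.5
  mean(V) = (2 + 3 + 6 + 8 + 1 + 8) / 6 = 28/6 = 4.6667

Step 2 — sample variances and covariances s[i,j] = (1/(n-1)) · Σ_k (x_{k,i} - mean_i) · (x_{k,j} - mean_j), with n-1 = 5:
  s[U,U] = ((-3.5)·(-3.5) + (-1.5)·(-1.5) + (1.5)·(1.5) + (1.5)·(1.5) + (3.5)·(3.5) + (-1.5)·(-1.5)) / 5 = 33.5/5 = 6.7
  s[U,V] = ((-3.5)·(-2.6667) + (-1.5)·(-1.6667) + (1.5)·(1.3333) + (1.5)·(3.3333) + (3.5)·(-3.6667) + (-1.5)·(3.3333)) / 5 = 1/5 = 0.2
  s[V,V] = ((-2.6667)·(-2.6667) + (-1.6667)·(-1.6667) + (1.3333)·(1.3333) + (3.3333)·(3.3333) + (-3.6667)·(-3.6667) + (3.3333)·(3.3333)) / 5 = 47.3333/5 = 9.4667
  Sample standard deviations s_i = √(s[i,i]):
  s(U) = √(6.7) = 2.5884
  s(V) = √(9.4667) = 3.0768

Step 3 — r_{ij} = s_{ij} / (s_i · s_j):
  r[U,U] = 1 (diagonal).
  r[U,V] = 0.2 / (2.5884 · 3.0768) = 0.2 / 7.9641 = 0.0251
  r[V,V] = 1 (diagonal).

R is symmetric with unit diagonal. Assembling:

R = [[1, 0.0251],
 [0.0251, 1]]


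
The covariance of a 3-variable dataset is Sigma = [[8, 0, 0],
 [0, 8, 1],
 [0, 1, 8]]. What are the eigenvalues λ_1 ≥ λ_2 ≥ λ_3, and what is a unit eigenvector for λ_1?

Step 1 — characteristic polynomial p(λ) = det(λI - Sigma) = λ³ - tr·λ² + c_1·λ - det, where tr = trace, c_1 = sum of the principal 2×2 minors, det = det(Sigma):
  tr = 8 + 8 + 8 = 24,
  c_1 = (8·8 - (0)²) + (8·8 - (0)²) + (8·8 - (1)²) = 64 + 64 + 63 = 191,
  det = 8·(8·8 - (1)²) - (0)·((0)·8 - (1)·(0)) + (0)·((0)·(1) - 8·(0)) = 8·(63) - (0)·(0) + (0)·(0) = 504.
  So p(λ) = λ³ - 24λ² + 191λ - 504.
Step 2 — look for an integer root (rational root theorem: any rational root is an integer divisor of 504). Testing λ = 7:
  p(7) = 343 - 1176 + 1337 - 504 = 0  ✓
  Dividing out (λ - 7): p(λ) = (λ - 7)(λ² - 17λ + 72).
Step 3 — remaining eigenvalues from the quadratic λ² - 17λ + 72 = 0:
  Δ = 17² - 4·72 = 289 - 288 = 1,  λ = (17 ± √1)/2 = (17 ± 1)/2 = 9 or 8.
  Sorted: λ_1 = 9,  λ_2 = 8,  λ_3 = 7  (check: sum = 24 = tr ✓).

Step 4 — unit eigenvector for λ_1 = 9: v spans the null space of (Sigma - λ_1 I), whose rows are
  r_1 = (-1, 0, 0),  r_2 = (0, -1, 1),  r_3 = (0, 1, -1).
  v is orthogonal to every row, so take v ∝ r_1 × r_2 = ((0)·(1) - (0)·(-1), (0)·(0) - (-1)·(1), (-1)·(-1) - (0)·(0)) = (0, 1, 1).
  Let u = (0, 1, 1).
  ||u|| = √((0)² + (1)² + (1)²) = √(2) ≈ 1.4142,  v_1 = u/||u|| ≈ (0, 0.7071, 0.7071) (||v_1|| = 1).

λ_1 = 9,  λ_2 = 8,  λ_3 = 7;  v_1 ≈ (0, 0.7071, 0.7071)


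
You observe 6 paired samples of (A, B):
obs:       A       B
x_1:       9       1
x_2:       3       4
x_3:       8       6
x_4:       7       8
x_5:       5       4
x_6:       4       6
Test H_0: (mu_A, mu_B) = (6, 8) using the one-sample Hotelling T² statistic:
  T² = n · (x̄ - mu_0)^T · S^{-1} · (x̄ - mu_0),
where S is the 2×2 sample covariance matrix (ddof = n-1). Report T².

Step 1 — sample mean vector:
  mean(A) = (9 + 3 + 8 + 7 + 5 + 4) / 6 = 36/6 = 6
  mean(B) = (1 + 4 + 6 + 8 + 4 + 6) / 6 = 29/6 = 4.8333
  x̄ = (6, 4.8333),  deviation x̄ - mu_0 = (6, 4.8333) - (6, 8) = (0, -3.1667).

Step 2 — sample covariance matrix, S[i,j] = (1/(n-1)) · Σ_k (x_{k,i} - mean_i) · (x_{k,j} - mean_j), divisor n-1 = 5:
  S[A,A] = ((3)·(3) + (-3)·(-3) + (2)·(2) + (1)·(1) + (-1)·(-1) + (-2)·(-2)) / 5 = 28/5 = 5.6
  S[A,B] = ((3)·(-3.8333) + (-3)·(-0.8333) + (2)·(1.1667) + (1)·(3.1667) + (-1)·(-0.8333) + (-2)·(1.1667)) / 5 = -5/5 = -1
  S[B,B] = ((-3.8333)·(-3.8333) + (-0.8333)·(-0.8333) + (1.1667)·(1.1667) + (3.1667)·(3.1667) + (-0.8333)·(-0.8333) + (1.1667)·(1.1667)) / 5 = 28.8333/5 = 5.7667
  S = [[5.6, -1],
 [-1, 5.7667]].

Step 3 — invert S. det(S) = 5.6·5.7667 - (-1)² = 31.2933.
  S^{-1} = (1/det) · [[d, -b], [-b, a]] = [[0.1843, 0.032],
 [0.032, 0.179]].

Step 4 — quadratic form (x̄ - mu_0)^T · S^{-1} · (x̄ - mu_0):
  S^{-1} · (x̄ - mu_0) = (-0.1012, -0.5667),
  (x̄ - mu_0)^T · [...] = (0)·(-0.1012) + (-3.1667)·(-0.5667) = 1.7945.

Step 5 — scale by n: T² = 6 · 1.7945 = 10.7669.

T² ≈ 10.7669


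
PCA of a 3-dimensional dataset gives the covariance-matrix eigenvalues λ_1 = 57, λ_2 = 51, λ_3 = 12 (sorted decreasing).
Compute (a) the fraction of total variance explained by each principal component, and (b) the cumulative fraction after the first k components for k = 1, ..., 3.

Step 1 — total variance = trace(Sigma) = Σ λ_i = 57 + 51 + 12 = 120.

Step 2 — fraction explained by component i = λ_i / Σ λ:
  PC1: 57/120 = 0.475
  PC2: 51/120 = 0.425
  PC3: 12/120 = 0.1

Step 3 — cumulative fraction after k components = (λ_1 + ... + λ_k) / Σ λ:
  k = 1: 57/120 = 0.475
  k = 2: (57 + 51)/120 = 108/120 = 0.9
  k = 3: (57 + 51 + 12)/120 = 120/120 = 1

Summary (fraction, with percent):

explained: PC1 0.475 (47.5%), PC2 0.425 (42.5%), PC3 0.1 (10%);  cumulative: 0.475, 0.9, 1


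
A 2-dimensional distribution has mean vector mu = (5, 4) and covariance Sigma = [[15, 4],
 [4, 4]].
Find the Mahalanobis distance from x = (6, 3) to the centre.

Step 1 — centre the observation: (x - mu) = (1, -1).

Step 2 — invert Sigma. det(Sigma) = 15·4 - (4)² = 44.
  Sigma^{-1} = (1/det) · [[d, -b], [-b, a]] = [[0.0909, -0.0909],
 [-0.0909, 0.3409]].

Step 3 — form the quadratic (x - mu)^T · Sigma^{-1} · (x - mu):
  Sigma^{-1} · (x - mu) = (0.1818, -0.4318).
  (x - mu)^T · [Sigma^{-1} · (x - mu)] = (1)·(0.1818) + (-1)·(-0.4318) = 0.6136.

Step 4 — take square root: d = √(0.6136) ≈ 0.7833.

d(x, mu) = √(0.6136) ≈ 0.7833


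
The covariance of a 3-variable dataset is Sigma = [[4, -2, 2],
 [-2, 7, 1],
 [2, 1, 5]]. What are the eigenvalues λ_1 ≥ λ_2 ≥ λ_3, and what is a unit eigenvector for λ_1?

Step 1 — characteristic polynomial p(λ) = det(λI - Sigma) = λ³ - tr·λ² + c_1·λ - det, where tr = trace, c_1 = sum of the principal 2×2 minors, det = det(Sigma):
  tr = 4 + 7 + 5 = 16,
  c_1 = (4·7 - (-2)²) + (4·5 - (2)²) + (7·5 - (1)²) = 24 + 16 + 34 = 74,
  det = 4·(7·5 - (1)²) - (-2)·((-2)·5 - (1)·(2)) + (2)·((-2)·(1) - 7·(2)) = 4·(34) - (-2)·(-12) + (2)·(-16) = 80.
  So p(λ) = λ³ - 16λ² + 74λ - 80.
Step 2 — look for an integer root (rational root theorem: any rational root is an integer divisor of 80). Testing λ = 8:
  p(8) = 512 - 1024 + 592 - 80 = 0  ✓
  Dividing out (λ - 8): p(λ) = (λ - 8)(λ² - 8λ + 10).
Step 3 — remaining eigenvalues from the quadratic λ² - 8λ + 10 = 0:
  Δ = 8² - 4·10 = 64 - 40 = 24,  λ = (8 ± √24)/2 = (8 ± 4.899)/2 ≈ 6.4495 or 1.5505.
  Sorted: λ_1 = 8,  λ_2 = 6.4495,  λ_3 = 1.5505  (check: sum = 16 = tr ✓).

Step 4 — unit eigenvector for λ_1 = 8: v spans the null space of (Sigma - λ_1 I), whose rows are
  r_1 = (-4, -2, 2),  r_2 = (-2, -1, 1),  r_3 = (2, 1, -3).
  v is orthogonal to every row, so take v ∝ r_1 × r_3 = ((-2)·(-3) - (2)·(1), (2)·(2) - (-4)·(-3), (-4)·(1) - (-2)·(2)) = (4, -8, 0).
  Rescale (divide by 4): u = (1, -2, 0).
  ||u|| = √((1)² + (-2)² + (0)²) = √(5) ≈ 2.2361,  v_1 = u/||u|| ≈ (0.4472, -0.8944, 0) (||v_1|| = 1).

λ_1 = 8,  λ_2 = 6.4495,  λ_3 = 1.5505;  v_1 ≈ (0.4472, -0.8944, 0)


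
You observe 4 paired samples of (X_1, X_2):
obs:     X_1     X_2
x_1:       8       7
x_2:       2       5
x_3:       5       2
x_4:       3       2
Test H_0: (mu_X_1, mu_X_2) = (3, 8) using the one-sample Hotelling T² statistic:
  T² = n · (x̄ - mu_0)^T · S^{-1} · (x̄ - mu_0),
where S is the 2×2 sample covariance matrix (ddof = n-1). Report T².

Step 1 — sample mean vector:
  mean(X_1) = (8 + 2 + 5 + 3) / 4 = 18/4 = 4.5
  mean(X_2) = (7 + 5 + 2 + 2) / 4 = 16/4 = 4
  x̄ = (4.5, 4),  deviation x̄ - mu_0 = (4.5, 4) - (3, 8) = (1.5, -4).

Step 2 — sample covariance matrix, S[i,j] = (1/(n-1)) · Σ_k (x_{k,i} - mean_i) · (x_{k,j} - mean_j), divisor n-1 = 3:
  S[X_1,X_1] = ((3.5)·(3.5) + (-2.5)·(-2.5) + (0.5)·(0.5) + (-1.5)·(-1.5)) / 3 = 21/3 = 7
  S[X_1,X_2] = ((3.5)·(3) + (-2.5)·(1) + (0.5)·(-2) + (-1.5)·(-2)) / 3 = 10/3 = 3.3333
  S[X_2,X_2] = ((3)·(3) + (1)·(1) + (-2)·(-2) + (-2)·(-2)) / 3 = 18/3 = 6
  S = [[7, 3.3333],
 [3.3333, 6]].

Step 3 — invert S. det(S) = 7·6 - (3.3333)² = 30.8889.
  S^{-1} = (1/det) · [[d, -b], [-b, a]] = [[0.1942, -0.1079],
 [-0.1079, 0.2266]].

Step 4 — quadratic form (x̄ - mu_0)^T · S^{-1} · (x̄ - mu_0):
  S^{-1} · (x̄ - mu_0) = (0.723, -1.0683),
  (x̄ - mu_0)^T · [...] = (1.5)·(0.723) + (-4)·(-1.0683) = 5.3579.

Step 5 — scale by n: T² = 4 · 5.3579 = 21.4317.

T² ≈ 21.4317


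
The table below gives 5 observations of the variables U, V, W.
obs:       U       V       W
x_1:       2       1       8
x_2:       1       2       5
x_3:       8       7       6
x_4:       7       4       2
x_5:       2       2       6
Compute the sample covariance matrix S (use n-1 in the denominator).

Step 1 — column means:
  mean(U) = (2 + 1 + 8 + 7 + 2) / 5 = 20/5 = 4
  mean(V) = (1 + 2 + 7 + 4 + 2) / 5 = 16/5 = 3.2
  mean(W) = (8 + 5 + 6 + 2 + 6) / 5 = 27/5 = 5.4

Step 2 — sample covariance S[i,j] = (1/(n-1)) · Σ_k (x_{k,i} - mean_i) · (x_{k,j} - mean_j), with n-1 = 4.
  S[U,U] = ((-2)·(-2) + (-3)·(-3) + (4)·(4) + (3)·(3) + (-2)·(-2)) / 4 = 42/4 = 10.5
  S[U,V] = ((-2)·(-2.2) + (-3)·(-1.2) + (4)·(3.8) + (3)·(0.8) + (-2)·(-1.2)) / 4 = 28/4 = 7
  S[U,W] = ((-2)·(2.6) + (-3)·(-0.4) + (4)·(0.6) + (3)·(-3.4) + (-2)·(0.6)) / 4 = -13/4 = -3.25
  S[V,V] = ((-2.2)·(-2.2) + (-1.2)·(-1.2) + (3.8)·(3.8) + (0.8)·(0.8) + (-1.2)·(-1.2)) / 4 = 22.8/4 = 5.7
  S[V,W] = ((-2.2)·(2.6) + (-1.2)·(-0.4) + (3.8)·(0.6) + (0.8)·(-3.4) + (-1.2)·(0.6)) / 4 = -6.4/4 = -1.6
  S[W,W] = ((2.6)·(2.6) + (-0.4)·(-0.4) + (0.6)·(0.6) + (-3.4)·(-3.4) + (0.6)·(0.6)) / 4 = 19.2/4 = 4.8

S is symmetric (S[j,i] = S[i,j]). Assembling:

S = [[10.5, 7, -3.25],
 [7, 5.7, -1.6],
 [-3.25, -1.6, 4.8]]


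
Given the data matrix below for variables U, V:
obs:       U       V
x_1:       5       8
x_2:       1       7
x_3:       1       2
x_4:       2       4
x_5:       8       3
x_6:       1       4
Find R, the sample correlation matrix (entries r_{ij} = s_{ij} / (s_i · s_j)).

Step 1 — column means:
  mean(U) = (5 + 1 + 1 + 2 + 8 + 1) / 6 = 18/6 = 3
  mean(V) = (8 + 7 + 2 + 4 + 3 + 4) / 6 = 28/6 = 4.6667

Step 2 — sample variances and covariances s[i,j] = (1/(n-1)) · Σ_k (x_{k,i} - mean_i) · (x_{k,j} - mean_j), with n-1 = 5:
  s[U,U] = ((2)·(2) + (-2)·(-2) + (-2)·(-2) + (-1)·(-1) + (5)·(5) + (-2)·(-2)) / 5 = 42/5 = 8.4
  s[U,V] = ((2)·(3.3333) + (-2)·(2.3333) + (-2)·(-2.6667) + (-1)·(-0.6667) + (5)·(-1.6667) + (-2)·(-0.6667)) / 5 = 1/5 = 0.2
  s[V,V] = ((3.3333)·(3.3333) + (2.3333)·(2.3333) + (-2.6667)·(-2.6667) + (-0.6667)·(-0.6667) + (-1.6667)·(-1.6667) + (-0.6667)·(-0.6667)) / 5 = 27.3333/5 = 5.4667
  Sample standard deviations s_i = √(s[i,i]):
  s(U) = √(8.4) = 2.8983
  s(V) = √(5.4667) = 2.3381

Step 3 — r_{ij} = s_{ij} / (s_i · s_j):
  r[U,U] = 1 (diagonal).
  r[U,V] = 0.2 / (2.8983 · 2.3381) = 0.2 / 6.7764 = 0.0295
  r[V,V] = 1 (diagonal).

R is symmetric with unit diagonal. Assembling:

R = [[1, 0.0295],
 [0.0295, 1]]


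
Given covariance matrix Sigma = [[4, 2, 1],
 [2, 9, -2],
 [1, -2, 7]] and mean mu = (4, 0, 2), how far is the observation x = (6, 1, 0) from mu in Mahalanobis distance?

Step 1 — centre the observation: (x - mu) = (2, 1, -2).

Step 2 — invert Sigma (cofactor / det for 3×3, or solve directly):
  Sigma^{-1} = [[0.3089, -0.0838, -0.0681],
 [-0.0838, 0.1414, 0.0524],
 [-0.0681, 0.0524, 0.1675]].

Step 3 — form the quadratic (x - mu)^T · Sigma^{-1} · (x - mu):
  Sigma^{-1} · (x - mu) = (0.6702, -0.1309, -0.4188).
  (x - mu)^T · [Sigma^{-1} · (x - mu)] = (2)·(0.6702) + (1)·(-0.1309) + (-2)·(-0.4188) = 2.0471.

Step 4 — take square root: d = √(2.0471) ≈ 1.4308.

d(x, mu) = √(2.0471) ≈ 1.4308


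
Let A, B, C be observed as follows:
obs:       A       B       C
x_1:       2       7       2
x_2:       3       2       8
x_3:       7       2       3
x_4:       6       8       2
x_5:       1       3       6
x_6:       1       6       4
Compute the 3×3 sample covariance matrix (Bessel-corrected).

Step 1 — column means:
  mean(A) = (2 + 3 + 7 + 6 + 1 + 1) / 6 = 20/6 = 3.3333
  mean(B) = (7 + 2 + 2 + 8 + 3 + 6) / 6 = 28/6 = 4.6667
  mean(C) = (2 + 8 + 3 + 2 + 6 + 4) / 6 = 25/6 = 4.1667

Step 2 — sample covariance S[i,j] = (1/(n-1)) · Σ_k (x_{k,i} - mean_i) · (x_{k,j} - mean_j), with n-1 = 5.
  S[A,A] = ((-1.3333)·(-1.3333) + (-0.3333)·(-0.3333) + (3.6667)·(3.6667) + (2.6667)·(2.6667) + (-2.3333)·(-2.3333) + (-2.3333)·(-2.3333)) / 5 = 33.3333/5 = 6.6667
  S[A,B] = ((-1.3333)·(2.3333) + (-0.3333)·(-2.6667) + (3.6667)·(-2.6667) + (2.6667)·(3.3333) + (-2.3333)·(-1.6667) + (-2.3333)·(1.3333)) / 5 = -2.3333/5 = -0.4667
  S[A,C] = ((-1.3333)·(-2.1667) + (-0.3333)·(3.8333) + (3.6667)·(-1.1667) + (2.6667)·(-2.1667) + (-2.3333)·(1.8333) + (-2.3333)·(-0.1667)) / 5 = -12.3333/5 = -2.4667
  S[B,B] = ((2.3333)·(2.3333) + (-2.6667)·(-2.6667) + (-2.6667)·(-2.6667) + (3.3333)·(3.3333) + (-1.6667)·(-1.6667) + (1.3333)·(1.3333)) / 5 = 35.3333/5 = 7.0667
  S[B,C] = ((2.3333)·(-2.1667) + (-2.6667)·(3.8333) + (-2.6667)·(-1.1667) + (3.3333)·(-2.1667) + (-1.6667)·(1.8333) + (1.3333)·(-0.1667)) / 5 = -22.6667/5 = -4.5333
  S[C,C] = ((-2.1667)·(-2.1667) + (3.8333)·(3.8333) + (-1.1667)·(-1.1667) + (-2.1667)·(-2.1667) + (1.8333)·(1.8333) + (-0.1667)·(-0.1667)) / 5 = 28.8333/5 = 5.7667

S is symmetric (S[j,i] = S[i,j]). Assembling:

S = [[6.6667, -0.4667, -2.4667],
 [-0.4667, 7.0667, -4.5333],
 [-2.4667, -4.5333, 5.7667]]


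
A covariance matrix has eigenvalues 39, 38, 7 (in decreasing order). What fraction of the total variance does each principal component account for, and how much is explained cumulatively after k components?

Step 1 — total variance = trace(Sigma) = Σ λ_i = 39 + 38 + 7 = 84.

Step 2 — fraction explained by component i = λ_i / Σ λ:
  PC1: 39/84 = 0.4643
  PC2: 38/84 = 0.4524
  PC3: 7/84 = 0.0833

Step 3 — cumulative fraction after k components = (λ_1 + ... + λ_k) / Σ λ:
  k = 1: 39/84 = 0.4643
  k = 2: (39 + 38)/84 = 77/84 = 0.9167
  k = 3: (39 + 38 + 7)/84 = 84/84 = 1

Summary (fraction, with percent):

explained: PC1 0.4643 (46.43%), PC2 0.4524 (45.24%), PC3 0.0833 (8.33%);  cumulative: 0.4643, 0.9167, 1


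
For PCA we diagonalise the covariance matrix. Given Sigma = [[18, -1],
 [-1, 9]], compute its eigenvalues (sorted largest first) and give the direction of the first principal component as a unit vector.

Step 1 — characteristic polynomial of 2×2 Sigma:
  det(Sigma - λI) = λ² - trace · λ + det = 0.
  trace = 18 + 9 = 27, det = 18·9 - (-1)² = 161.
Step 2 — discriminant:
  Δ = trace² - 4·det = 729 - 644 = 85.
Step 3 — eigenvalues:
  λ = (trace ± √Δ)/2 = (27 ± 9.2195)/2,
  λ_1 = 18.1098,  λ_2 = 8.8902.

Step 4 — unit eigenvector for λ_1: solve (Sigma - λ_1 I)v = 0. First row:
  (18 - 18.1098)·v_x + (-1)·v_y = 0, i.e. (-0.1098)·v_x + (-1)·v_y = 0,
  so v ∝ (b, λ_1 - a) = (-1, 0.1098); multiply by -1 so the first entry is positive: u = (1, -0.1098).
  ||u|| = √((1)² + (-0.1098)²) = √(1.012) ≈ 1.006,
  v_1 = u/||u|| ≈ (0.994, -0.1091) (||v_1|| = 1).

λ_1 = 18.1098,  λ_2 = 8.8902;  v_1 ≈ (0.994, -0.1091)


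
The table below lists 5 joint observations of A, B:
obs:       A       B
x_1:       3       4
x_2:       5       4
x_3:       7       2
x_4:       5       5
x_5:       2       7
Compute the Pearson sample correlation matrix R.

Step 1 — column means:
  mean(A) = (3 + 5 + 7 + 5 + 2) / 5 = 22/5 = 4.4
  mean(B) = (4 + 4 + 2 + 5 + 7) / 5 = 22/5 = 4.4

Step 2 — sample variances and covariances s[i,j] = (1/(n-1)) · Σ_k (x_{k,i} - mean_i) · (x_{k,j} - mean_j), with n-1 = 4:
  s[A,A] = ((-1.4)·(-1.4) + (0.6)·(0.6) + (2.6)·(2.6) + (0.6)·(0.6) + (-2.4)·(-2.4)) / 4 = 15.2/4 = 3.8
  s[A,B] = ((-1.4)·(-0.4) + (0.6)·(-0.4) + (2.6)·(-2.4) + (0.6)·(0.6) + (-2.4)·(2.6)) / 4 = -11.8/4 = -2.95
  s[B,B] = ((-0.4)·(-0.4) + (-0.4)·(-0.4) + (-2.4)·(-2.4) + (0.6)·(0.6) + (2.6)·(2.6)) / 4 = 13.2/4 = 3.3
  Sample standard deviations s_i = √(s[i,i]):
  s(A) = √(3.8) = 1.9494
  s(B) = √(3.3) = 1.8166

Step 3 — r_{ij} = s_{ij} / (s_i · s_j):
  r[A,A] = 1 (diagonal).
  r[A,B] = -2.95 / (1.9494 · 1.8166) = -2.95 / 3.5412 = -0.8331
  r[B,B] = 1 (diagonal).

R is symmetric with unit diagonal. Assembling:

R = [[1, -0.8331],
 [-0.8331, 1]]


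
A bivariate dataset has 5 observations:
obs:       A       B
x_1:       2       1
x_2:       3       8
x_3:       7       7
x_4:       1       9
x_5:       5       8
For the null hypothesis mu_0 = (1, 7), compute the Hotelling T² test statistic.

Step 1 — sample mean vector:
  mean(A) = (2 + 3 + 7 + 1 + 5) / 5 = 18/5 = 3.6
  mean(B) = (1 + 8 + 7 + 9 + 8) / 5 = 33/5 = 6.6
  x̄ = (3.6, 6.6),  deviation x̄ - mu_0 = (3.6, 6.6) - (1, 7) = (2.6, -0.4).

Step 2 — sample covariance matrix, S[i,j] = (1/(n-1)) · Σ_k (x_{k,i} - mean_i) · (x_{k,j} - mean_j), divisor n-1 = 4:
  S[A,A] = ((-1.6)·(-1.6) + (-0.6)·(-0.6) + (3.4)·(3.4) + (-2.6)·(-2.6) + (1.4)·(1.4)) / 4 = 23.2/4 = 5.8
  S[A,B] = ((-1.6)·(-5.6) + (-0.6)·(1.4) + (3.4)·(0.4) + (-2.6)·(2.4) + (1.4)·(1.4)) / 4 = 5.2/4 = 1.3
  S[B,B] = ((-5.6)·(-5.6) + (1.4)·(1.4) + (0.4)·(0.4) + (2.4)·(2.4) + (1.4)·(1.4)) / 4 = 41.2/4 = 10.3
  S = [[5.8, 1.3],
 [1.3, 10.3]].

Step 3 — invert S. det(S) = 5.8·10.3 - (1.3)² = 58.05.
  S^{-1} = (1/det) · [[d, -b], [-b, a]] = [[0.1774, -0.0224],
 [-0.0224, 0.0999]].

Step 4 — quadratic form (x̄ - mu_0)^T · S^{-1} · (x̄ - mu_0):
  S^{-1} · (x̄ - mu_0) = (0.4703, -0.0982),
  (x̄ - mu_0)^T · [...] = (2.6)·(0.4703) + (-0.4)·(-0.0982) = 1.262.

Step 5 — scale by n: T² = 5 · 1.262 = 6.3101.

T² ≈ 6.3101


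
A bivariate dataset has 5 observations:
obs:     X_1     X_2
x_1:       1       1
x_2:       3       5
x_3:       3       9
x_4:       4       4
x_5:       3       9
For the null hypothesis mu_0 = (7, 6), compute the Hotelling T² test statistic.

Step 1 — sample mean vector:
  mean(X_1) = (1 + 3 + 3 + 4 + 3) / 5 = 14/5 = 2.8
  mean(X_2) = (1 + 5 + 9 + 4 + 9) / 5 = 28/5 = 5.6
  x̄ = (2.8, 5.6),  deviation x̄ - mu_0 = (2.8, 5.6) - (7, 6) = (-4.2, -0.4).

Step 2 — sample covariance matrix, S[i,j] = (1/(n-1)) · Σ_k (x_{k,i} - mean_i) · (x_{k,j} - mean_j), divisor n-1 = 4:
  S[X_1,X_1] = ((-1.8)·(-1.8) + (0.2)·(0.2) + (0.2)·(0.2) + (1.2)·(1.2) + (0.2)·(0.2)) / 4 = 4.8/4 = 1.2
  S[X_1,X_2] = ((-1.8)·(-4.6) + (0.2)·(-0.6) + (0.2)·(3.4) + (1.2)·(-1.6) + (0.2)·(3.4)) / 4 = 7.6/4 = 1.9
  S[X_2,X_2] = ((-4.6)·(-4.6) + (-0.6)·(-0.6) + (3.4)·(3.4) + (-1.6)·(-1.6) + (3.4)·(3.4)) / 4 = 47.2/4 = 11.8
  S = [[1.2, 1.9],
 [1.9, 11.8]].

Step 3 — invert S. det(S) = 1.2·11.8 - (1.9)² = 10.55.
  S^{-1} = (1/det) · [[d, -b], [-b, a]] = [[1.1185, -0.1801],
 [-0.1801, 0.1137]].

Step 4 — quadratic form (x̄ - mu_0)^T · S^{-1} · (x̄ - mu_0):
  S^{-1} · (x̄ - mu_0) = (-4.6256, 0.7109),
  (x̄ - mu_0)^T · [...] = (-4.2)·(-4.6256) + (-0.4)·(0.7109) = 19.1431.

Step 5 — scale by n: T² = 5 · 19.1431 = 95.7156.

T² ≈ 95.7156


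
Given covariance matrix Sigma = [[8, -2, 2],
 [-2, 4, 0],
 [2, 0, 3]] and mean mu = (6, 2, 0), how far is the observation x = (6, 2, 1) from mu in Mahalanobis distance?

Step 1 — centre the observation: (x - mu) = (0, 0, 1).

Step 2 — invert Sigma (cofactor / det for 3×3, or solve directly):
  Sigma^{-1} = [[0.1765, 0.0882, -0.1176],
 [0.0882, 0.2941, -0.0588],
 [-0.1176, -0.0588, 0.4118]].

Step 3 — form the quadratic (x - mu)^T · Sigma^{-1} · (x - mu):
  Sigma^{-1} · (x - mu) = (-0.1176, -0.0588, 0.4118).
  (x - mu)^T · [Sigma^{-1} · (x - mu)] = (0)·(-0.1176) + (0)·(-0.0588) + (1)·(0.4118) = 0.4118.

Step 4 — take square root: d = √(0.4118) ≈ 0.6417.

d(x, mu) = √(0.4118) ≈ 0.6417


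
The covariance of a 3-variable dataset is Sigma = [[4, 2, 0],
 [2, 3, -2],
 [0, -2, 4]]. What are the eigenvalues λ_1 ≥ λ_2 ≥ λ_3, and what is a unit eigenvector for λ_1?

Step 1 — characteristic polynomial p(λ) = det(λI - Sigma) = λ³ - tr·λ² + c_1·λ - det, where tr = trace, c_1 = sum of the principal 2×2 minors, det = det(Sigma):
  tr = 4 + 3 + 4 = 11,
  c_1 = (4·3 - (2)²) + (4·4 - (0)²) + (3·4 - (-2)²) = 8 + 16 + 8 = 32,
  det = 4·(3·4 - (-2)²) - (2)·((2)·4 - (-2)·(0)) + (0)·((2)·(-2) - 3·(0)) = 4·(8) - (2)·(8) + (0)·(-4) = 16.
  So p(λ) = λ³ - 11λ² + 32λ - 16.
Step 2 — look for an integer root (rational root theorem: any rational root is an integer divisor of 16). Testing λ = 4:
  p(4) = 64 - 176 + 128 - 16 = 0  ✓
  Dividing out (λ - 4): p(λ) = (λ - 4)(λ² - 7λ + 4).
Step 3 — remaining eigenvalues from the quadratic λ² - 7λ + 4 = 0:
  Δ = 7² - 4·4 = 49 - 16 = 33,  λ = (7 ± √33)/2 = (7 ± 5.7446)/2 ≈ 6.3723 or 0.6277.
  Sorted: λ_1 = 6.3723,  λ_2 = 4,  λ_3 = 0.6277  (check: sum = 11 = tr ✓).

Step 4 — unit eigenvector for λ_1 ≈ 6.3723: v spans the null space of (Sigma - λ_1 I), whose rows are
  r_1 = (-2.3723, 2, 0),  r_2 = (2, -3.3723, -2),  r_3 = (0, -2, -2.3723).
  v is orthogonal to every row, so take v ∝ r_1 × r_2 = ((2)·(-2) - (0)·(-3.3723), (0)·(2) - (-2.3723)·(-2), (-2.3723)·(-3.3723) - (2)·(2)) ≈ (-4, -4.7446, 4).
  Rescale (multiply by -1 so the first nonzero entry is positive): u = (4, 4.7446, -4).
  ||u|| = √((4)² + (4.7446)² + (-4)²) = √(54.5109) ≈ 7.3831,  v_1 = u/||u|| ≈ (0.5418, 0.6426, -0.5418) (||v_1|| = 1).

λ_1 = 6.3723,  λ_2 = 4,  λ_3 = 0.6277;  v_1 ≈ (0.5418, 0.6426, -0.5418)


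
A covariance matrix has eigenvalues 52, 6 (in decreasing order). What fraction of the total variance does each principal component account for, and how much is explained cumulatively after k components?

Step 1 — total variance = trace(Sigma) = Σ λ_i = 52 + 6 = 58.

Step 2 — fraction explained by component i = λ_i / Σ λ:
  PC1: 52/58 = 0.8966
  PC2: 6/58 = 0.1034

Step 3 — cumulative fraction after k components = (λ_1 + ... + λ_k) / Σ λ:
  k = 1: 52/58 = 0.8966
  k = 2: (52 + 6)/58 = 58/58 = 1

Summary (fraction, with percent):

explained: PC1 0.8966 (89.66%), PC2 0.1034 (10.34%);  cumulative: 0.8966, 1


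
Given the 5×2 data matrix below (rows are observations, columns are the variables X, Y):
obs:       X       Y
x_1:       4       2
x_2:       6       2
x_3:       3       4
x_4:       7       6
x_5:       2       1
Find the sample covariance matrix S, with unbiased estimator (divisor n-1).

Step 1 — column means:
  mean(X) = (4 + 6 + 3 + 7 + 2) / 5 = 22/5 = 4.4
  mean(Y) = (2 + 2 + 4 + 6 + 1) / 5 = 15/5 = 3

Step 2 — sample covariance S[i,j] = (1/(n-1)) · Σ_k (x_{k,i} - mean_i) · (x_{k,j} - mean_j), with n-1 = 4.
  S[X,X] = ((-0.4)·(-0.4) + (1.6)·(1.6) + (-1.4)·(-1.4) + (2.6)·(2.6) + (-2.4)·(-2.4)) / 4 = 17.2/4 = 4.3
  S[X,Y] = ((-0.4)·(-1) + (1.6)·(-1) + (-1.4)·(1) + (2.6)·(3) + (-2.4)·(-2)) / 4 = 10/4 = 2.5
  S[Y,Y] = ((-1)·(-1) + (-1)·(-1) + (1)·(1) + (3)·(3) + (-2)·(-2)) / 4 = 16/4 = 4

S is symmetric (S[j,i] = S[i,j]). Assembling:

S = [[4.3, 2.5],
 [2.5, 4]]


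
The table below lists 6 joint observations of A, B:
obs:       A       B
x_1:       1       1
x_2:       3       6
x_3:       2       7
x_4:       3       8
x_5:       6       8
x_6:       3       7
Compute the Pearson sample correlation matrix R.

Step 1 — column means:
  mean(A) = (1 + 3 + 2 + 3 + 6 + 3) / 6 = 18/6 = 3
  mean(B) = (1 + 6 + 7 + 8 + 8 + 7) / 6 = 37/6 = 6.1667

Step 2 — sample variances and covariances s[i,j] = (1/(n-1)) · Σ_k (x_{k,i} - mean_i) · (x_{k,j} - mean_j), with n-1 = 5:
  s[A,A] = ((-2)·(-2) + (0)·(0) + (-1)·(-1) + (0)·(0) + (3)·(3) + (0)·(0)) / 5 = 14/5 = 2.8
  s[A,B] = ((-2)·(-5.1667) + (0)·(-0.1667) + (-1)·(0.8333) + (0)·(1.8333) + (3)·(1.8333) + (0)·(0.8333)) / 5 = 15/5 = 3
  s[B,B] = ((-5.1667)·(-5.1667) + (-0.1667)·(-0.1667) + (0.8333)·(0.8333) + (1.8333)·(1.8333) + (1.8333)·(1.8333) + (0.8333)·(0.8333)) / 5 = 34.8333/5 = 6.9667
  Sample standard deviations s_i = √(s[i,i]):
  s(A) = √(2.8) = 1.6733
  s(B) = √(6.9667) = 2.6394

Step 3 — r_{ij} = s_{ij} / (s_i · s_j):
  r[A,A] = 1 (diagonal).
  r[A,B] = 3 / (1.6733 · 2.6394) = 3 / 4.4166 = 0.6793
  r[B,B] = 1 (diagonal).

R is symmetric with unit diagonal. Assembling:

R = [[1, 0.6793],
 [0.6793, 1]]


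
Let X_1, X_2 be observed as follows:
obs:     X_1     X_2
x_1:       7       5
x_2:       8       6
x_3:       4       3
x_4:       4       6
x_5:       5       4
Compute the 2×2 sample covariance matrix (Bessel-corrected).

Step 1 — column means:
  mean(X_1) = (7 + 8 + 4 + 4 + 5) / 5 = 28/5 = 5.6
  mean(X_2) = (5 + 6 + 3 + 6 + 4) / 5 = 24/5 = 4.8

Step 2 — sample covariance S[i,j] = (1/(n-1)) · Σ_k (x_{k,i} - mean_i) · (x_{k,j} - mean_j), with n-1 = 4.
  S[X_1,X_1] = ((1.4)·(1.4) + (2.4)·(2.4) + (-1.6)·(-1.6) + (-1.6)·(-1.6) + (-0.6)·(-0.6)) / 4 = 13.2/4 = 3.3
  S[X_1,X_2] = ((1.4)·(0.2) + (2.4)·(1.2) + (-1.6)·(-1.8) + (-1.6)·(1.2) + (-0.6)·(-0.8)) / 4 = 4.6/4 = 1.15
  S[X_2,X_2] = ((0.2)·(0.2) + (1.2)·(1.2) + (-1.8)·(-1.8) + (1.2)·(1.2) + (-0.8)·(-0.8)) / 4 = 6.8/4 = 1.7

S is symmetric (S[j,i] = S[i,j]). Assembling:

S = [[3.3, 1.15],
 [1.15, 1.7]]


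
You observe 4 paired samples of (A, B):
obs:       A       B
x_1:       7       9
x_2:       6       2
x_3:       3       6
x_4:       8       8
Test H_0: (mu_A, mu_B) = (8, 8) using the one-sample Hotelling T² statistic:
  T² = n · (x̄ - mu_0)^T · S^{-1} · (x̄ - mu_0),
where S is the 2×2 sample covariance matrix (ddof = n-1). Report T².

Step 1 — sample mean vector:
  mean(A) = (7 + 6 + 3 + 8) / 4 = 24/4 = 6
  mean(B) = (9 + 2 + 6 + 8) / 4 = 25/4 = 6.25
  x̄ = (6, 6.25),  deviation x̄ - mu_0 = (6, 6.25) - (8, 8) = (-2, -1.75).

Step 2 — sample covariance matrix, S[i,j] = (1/(n-1)) · Σ_k (x_{k,i} - mean_i) · (x_{k,j} - mean_j), divisor n-1 = 3:
  S[A,A] = ((1)·(1) + (0)·(0) + (-3)·(-3) + (2)·(2)) / 3 = 14/3 = 4.6667
  S[A,B] = ((1)·(2.75) + (0)·(-4.25) + (-3)·(-0.25) + (2)·(1.75)) / 3 = 7/3 = 2.3333
  S[B,B] = ((2.75)·(2.75) + (-4.25)·(-4.25) + (-0.25)·(-0.25) + (1.75)·(1.75)) / 3 = 28.75/3 = 9.5833
  S = [[4.6667, 2.3333],
 [2.3333, 9.5833]].

Step 3 — invert S. det(S) = 4.6667·9.5833 - (2.3333)² = 39.2778.
  S^{-1} = (1/det) · [[d, -b], [-b, a]] = [[0.244, -0.0594],
 [-0.0594, 0.1188]].

Step 4 — quadratic form (x̄ - mu_0)^T · S^{-1} · (x̄ - mu_0):
  S^{-1} · (x̄ - mu_0) = (-0.384, -0.0891),
  (x̄ - mu_0)^T · [...] = (-2)·(-0.384) + (-1.75)·(-0.0891) = 0.924.

Step 5 — scale by n: T² = 4 · 0.924 = 3.6959.

T² ≈ 3.6959


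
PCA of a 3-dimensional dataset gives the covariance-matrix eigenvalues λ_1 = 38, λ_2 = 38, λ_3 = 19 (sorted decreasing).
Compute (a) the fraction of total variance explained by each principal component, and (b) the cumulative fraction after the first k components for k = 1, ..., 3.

Step 1 — total variance = trace(Sigma) = Σ λ_i = 38 + 38 + 19 = 95.

Step 2 — fraction explained by component i = λ_i / Σ λ:
  PC1: 38/95 = 0.4
  PC2: 38/95 = 0.4
  PC3: 19/95 = 0.2

Step 3 — cumulative fraction after k components = (λ_1 + ... + λ_k) / Σ λ:
  k = 1: 38/95 = 0.4
  k = 2: (38 + 38)/95 = 76/95 = 0.8
  k = 3: (38 + 38 + 19)/95 = 95/95 = 1

Summary (fraction, with percent):

explained: PC1 0.4 (40%), PC2 0.4 (40%), PC3 0.2 (20%);  cumulative: 0.4, 0.8, 1


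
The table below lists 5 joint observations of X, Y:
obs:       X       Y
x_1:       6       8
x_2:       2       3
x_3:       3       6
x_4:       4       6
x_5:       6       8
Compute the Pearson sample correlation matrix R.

Step 1 — column means:
  mean(X) = (6 + 2 + 3 + 4 + 6) / 5 = 21/5 = 4.2
  mean(Y) = (8 + 3 + 6 + 6 + 8) / 5 = 31/5 = 6.2

Step 2 — sample variances and covariances s[i,j] = (1/(n-1)) · Σ_k (x_{k,i} - mean_i) · (x_{k,j} - mean_j), with n-1 = 4:
  s[X,X] = ((1.8)·(1.8) + (-2.2)·(-2.2) + (-1.2)·(-1.2) + (-0.2)·(-0.2) + (1.8)·(1.8)) / 4 = 12.8/4 = 3.2
  s[X,Y] = ((1.8)·(1.8) + (-2.2)·(-3.2) + (-1.2)·(-0.2) + (-0.2)·(-0.2) + (1.8)·(1.8)) / 4 = 13.8/4 = 3.45
  s[Y,Y] = ((1.8)·(1.8) + (-3.2)·(-3.2) + (-0.2)·(-0.2) + (-0.2)·(-0.2) + (1.8)·(1.8)) / 4 = 16.8/4 = 4.2
  Sample standard deviations s_i = √(s[i,i]):
  s(X) = √(3.2) = 1.7889
  s(Y) = √(4.2) = 2.0494

Step 3 — r_{ij} = s_{ij} / (s_i · s_j):
  r[X,X] = 1 (diagonal).
  r[X,Y] = 3.45 / (1.7889 · 2.0494) = 3.45 / 3.6661 = 0.9411
  r[Y,Y] = 1 (diagonal).

R is symmetric with unit diagonal. Assembling:

R = [[1, 0.9411],
 [0.9411, 1]]


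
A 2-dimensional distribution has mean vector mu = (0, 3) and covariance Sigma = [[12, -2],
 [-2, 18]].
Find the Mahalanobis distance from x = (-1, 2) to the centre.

Step 1 — centre the observation: (x - mu) = (-1, -1).

Step 2 — invert Sigma. det(Sigma) = 12·18 - (-2)² = 212.
  Sigma^{-1} = (1/det) · [[d, -b], [-b, a]] = [[0.0849, 0.0094],
 [0.0094, 0.0566]].

Step 3 — form the quadratic (x - mu)^T · Sigma^{-1} · (x - mu):
  Sigma^{-1} · (x - mu) = (-0.0943, -0.066).
  (x - mu)^T · [Sigma^{-1} · (x - mu)] = (-1)·(-0.0943) + (-1)·(-0.066) = 0.1604.

Step 4 — take square root: d = √(0.1604) ≈ 0.4005.

d(x, mu) = √(0.1604) ≈ 0.4005


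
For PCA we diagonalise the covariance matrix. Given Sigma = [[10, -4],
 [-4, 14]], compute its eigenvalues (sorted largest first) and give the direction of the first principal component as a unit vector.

Step 1 — characteristic polynomial of 2×2 Sigma:
  det(Sigma - λI) = λ² - trace · λ + det = 0.
  trace = 10 + 14 = 24, det = 10·14 - (-4)² = 124.
Step 2 — discriminant:
  Δ = trace² - 4·det = 576 - 496 = 80.
Step 3 — eigenvalues:
  λ = (trace ± √Δ)/2 = (24 ± 8.9443)/2,
  λ_1 = 16.4721,  λ_2 = 7.5279.

Step 4 — unit eigenvector for λ_1: solve (Sigma - λ_1 I)v = 0. First row:
  (10 - 16.4721)·v_x + (-4)·v_y = 0, i.e. (-6.4721)·v_x + (-4)·v_y = 0,
  so v ∝ (b, λ_1 - a) = (-4, 6.4721); multiply by -1 so the first entry is positive: u = (4, -6.4721).
  ||u|| = √((4)² + (-6.4721)²) = √(57.8885) ≈ 7.6085,
  v_1 = u/||u|| ≈ (0.5257, -0.8507) (||v_1|| = 1).

λ_1 = 16.4721,  λ_2 = 7.5279;  v_1 ≈ (0.5257, -0.8507)
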